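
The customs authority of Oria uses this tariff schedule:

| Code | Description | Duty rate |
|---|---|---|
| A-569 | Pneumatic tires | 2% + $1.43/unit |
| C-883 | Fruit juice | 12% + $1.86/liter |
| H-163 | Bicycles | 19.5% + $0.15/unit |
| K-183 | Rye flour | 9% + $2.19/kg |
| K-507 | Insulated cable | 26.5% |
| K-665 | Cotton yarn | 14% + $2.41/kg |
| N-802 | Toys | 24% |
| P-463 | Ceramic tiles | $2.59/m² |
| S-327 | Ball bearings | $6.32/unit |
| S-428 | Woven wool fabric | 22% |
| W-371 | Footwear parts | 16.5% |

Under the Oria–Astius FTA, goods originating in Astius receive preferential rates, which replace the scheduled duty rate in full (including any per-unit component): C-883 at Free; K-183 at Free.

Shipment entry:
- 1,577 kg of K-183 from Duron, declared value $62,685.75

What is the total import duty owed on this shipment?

$9,095.35

Line 1 (K-183, Duron, 1,577 kg, $62,685.75):
Base rate for K-183 is 9% + $2.19/kg.
K-183 has an FTA preferential rate, but origin Duron is not Astius; base rate stands.
Duty = $62,685.75 × 9% + 1,577 × $2.19 = $9,095.35.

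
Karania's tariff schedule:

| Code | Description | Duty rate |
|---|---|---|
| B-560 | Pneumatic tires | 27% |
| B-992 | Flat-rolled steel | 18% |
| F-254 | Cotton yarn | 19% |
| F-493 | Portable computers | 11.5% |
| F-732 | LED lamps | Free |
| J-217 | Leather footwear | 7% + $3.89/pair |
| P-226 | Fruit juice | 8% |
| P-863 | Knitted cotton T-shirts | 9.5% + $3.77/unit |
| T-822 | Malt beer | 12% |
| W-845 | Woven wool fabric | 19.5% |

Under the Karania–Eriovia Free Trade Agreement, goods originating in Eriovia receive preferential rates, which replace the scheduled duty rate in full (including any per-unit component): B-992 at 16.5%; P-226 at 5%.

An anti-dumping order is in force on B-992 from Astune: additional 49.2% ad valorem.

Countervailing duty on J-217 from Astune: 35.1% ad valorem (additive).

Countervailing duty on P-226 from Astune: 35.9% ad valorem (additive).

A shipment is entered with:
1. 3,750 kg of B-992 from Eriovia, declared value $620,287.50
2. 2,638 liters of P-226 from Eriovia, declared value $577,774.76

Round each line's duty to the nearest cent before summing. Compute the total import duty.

Line 1 (B-992, Eriovia, 3,750 kg, $620,287.50):
Base rate for B-992 is 18%.
Origin Eriovia qualifies under the Karania–Eriovia agreement and B-992 is covered: preferential rate 16.5% applies instead.
The additional-duty order on B-992 targets Astune, not Eriovia; it does not apply.
Duty = $620,287.50 × 16.5% = $102,347.44.
Line 2 (P-226, Eriovia, 2,638 liters, $577,774.76):
Base rate for P-226 is 8%.
Origin Eriovia qualifies under the Karania–Eriovia agreement and P-226 is covered: preferential rate 5% applies instead.
The additional-duty order on P-226 targets Astune, not Eriovia; it does not apply.
Duty = $577,774.76 × 5% = $28,888.74.
Total = $102,347.44 + $28,888.74 = $131,236.18.

$131,236.18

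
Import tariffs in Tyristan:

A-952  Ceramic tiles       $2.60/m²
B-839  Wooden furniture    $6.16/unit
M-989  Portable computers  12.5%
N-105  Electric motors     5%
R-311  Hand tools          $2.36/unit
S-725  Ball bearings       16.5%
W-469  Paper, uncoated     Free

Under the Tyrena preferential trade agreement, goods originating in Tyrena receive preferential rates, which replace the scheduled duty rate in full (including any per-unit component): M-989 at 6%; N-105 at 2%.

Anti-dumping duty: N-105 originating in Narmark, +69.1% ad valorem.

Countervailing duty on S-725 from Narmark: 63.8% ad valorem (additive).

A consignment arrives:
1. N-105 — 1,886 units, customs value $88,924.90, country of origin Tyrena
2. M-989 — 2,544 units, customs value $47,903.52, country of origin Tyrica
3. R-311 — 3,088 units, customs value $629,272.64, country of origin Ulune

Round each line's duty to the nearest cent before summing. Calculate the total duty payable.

$15,054.12

Line 1 (N-105, Tyrena, 1,886 units, $88,924.90):
Base rate for N-105 is 5%.
Origin Tyrena qualifies under the Tyristan–Tyrena agreement and N-105 is covered: preferential rate 2% applies instead.
The additional-duty order on N-105 targets Narmark, not Tyrena; it does not apply.
Duty = $88,924.90 × 2% = $1,778.50.
Line 2 (M-989, Tyrica, 2,544 units, $47,903.52):
Base rate for M-989 is 12.5%.
M-989 has an FTA preferential rate, but origin Tyrica is not Tyrena; base rate stands.
Duty = $47,903.52 × 12.5% = $5,987.94.
Line 3 (R-311, Ulune, 3,088 units, $629,272.64):
Base rate for R-311 is $2.36/unit.
Duty = 3,088 × $2.36 = $7,287.68.
Total = $1,778.50 + $5,987.94 + $7,287.68 = $15,054.12.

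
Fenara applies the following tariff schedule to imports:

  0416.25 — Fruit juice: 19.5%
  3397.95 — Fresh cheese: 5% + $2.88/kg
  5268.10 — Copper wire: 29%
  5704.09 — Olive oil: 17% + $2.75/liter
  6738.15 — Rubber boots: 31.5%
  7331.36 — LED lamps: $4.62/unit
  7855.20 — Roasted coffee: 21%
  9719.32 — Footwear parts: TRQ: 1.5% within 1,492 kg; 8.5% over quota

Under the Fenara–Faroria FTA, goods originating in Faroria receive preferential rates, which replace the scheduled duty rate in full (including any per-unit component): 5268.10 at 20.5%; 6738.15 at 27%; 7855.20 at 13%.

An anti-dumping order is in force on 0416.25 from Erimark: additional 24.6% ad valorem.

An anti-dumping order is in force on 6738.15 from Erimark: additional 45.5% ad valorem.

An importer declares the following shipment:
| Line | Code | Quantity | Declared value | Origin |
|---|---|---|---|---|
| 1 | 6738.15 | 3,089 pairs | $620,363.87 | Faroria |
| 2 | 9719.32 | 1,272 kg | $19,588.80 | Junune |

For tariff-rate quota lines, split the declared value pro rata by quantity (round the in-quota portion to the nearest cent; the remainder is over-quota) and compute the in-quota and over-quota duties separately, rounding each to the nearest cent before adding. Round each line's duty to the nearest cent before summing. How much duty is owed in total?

$167,792.07

Line 1 (6738.15, Faroria, 3,089 pairs, $620,363.87):
Base rate for 6738.15 is 31.5%.
Origin Faroria qualifies under the Fenara–Faroria agreement and 6738.15 is covered: preferential rate 27% applies instead.
The additional-duty order on 6738.15 targets Erimark, not Faroria; it does not apply.
Duty = $620,363.87 × 27% = $167,498.24.
Line 2 (9719.32, Junune, 1,272 kg, $19,588.80):
Code 9719.32 is under a tariff-rate quota (threshold 1,492 kg). Quantity 1,272 kg is within the quota, so the in-quota rate 1.5% applies to the full value.
Duty = $19,588.80 × 1.5% = $293.83.
Total = $167,498.24 + $293.83 = $167,792.07.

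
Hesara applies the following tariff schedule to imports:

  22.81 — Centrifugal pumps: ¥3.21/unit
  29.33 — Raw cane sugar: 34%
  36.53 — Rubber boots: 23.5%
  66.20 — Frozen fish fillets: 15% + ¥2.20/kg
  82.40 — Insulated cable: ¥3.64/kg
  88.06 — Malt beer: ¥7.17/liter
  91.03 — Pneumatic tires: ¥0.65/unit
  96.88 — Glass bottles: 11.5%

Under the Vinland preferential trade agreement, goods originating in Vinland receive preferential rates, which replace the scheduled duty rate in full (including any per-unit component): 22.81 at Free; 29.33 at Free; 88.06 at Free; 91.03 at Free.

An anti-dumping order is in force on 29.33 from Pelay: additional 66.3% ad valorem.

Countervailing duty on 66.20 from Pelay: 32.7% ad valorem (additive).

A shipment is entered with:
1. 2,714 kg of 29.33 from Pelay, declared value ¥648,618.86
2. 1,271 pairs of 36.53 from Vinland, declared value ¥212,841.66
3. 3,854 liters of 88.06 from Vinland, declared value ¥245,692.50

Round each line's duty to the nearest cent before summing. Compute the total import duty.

Line 1 (29.33, Pelay, 2,714 kg, ¥648,618.86):
Base rate for 29.33 is 34%.
29.33 has an FTA preferential rate, but origin Pelay is not Vinland; base rate stands.
Additional duty on 29.33 from Pelay: +66.3%. Applied ad valorem rate: 34% + 66.3% = 100.3%.
Duty = ¥648,618.86 × 100.3% = ¥650,564.72.
Line 2 (36.53, Vinland, 1,271 pairs, ¥212,841.66):
Base rate for 36.53 is 23.5%.
Origin Vinland is the FTA partner but 36.53 is not on the preference list; base rate stands.
Duty = ¥212,841.66 × 23.5% = ¥50,017.79.
Line 3 (88.06, Vinland, 3,854 liters, ¥245,692.50):
Base rate for 88.06 is ¥7.17/liter.
Origin Vinland qualifies under the Hesara–Vinland agreement and 88.06 is covered: preferential rate Free applies instead.
Duty = ¥245,692.50 × 0% = ¥0.00.
Total = ¥650,564.72 + ¥50,017.79 + ¥0.00 = ¥700,582.51.

¥700,582.51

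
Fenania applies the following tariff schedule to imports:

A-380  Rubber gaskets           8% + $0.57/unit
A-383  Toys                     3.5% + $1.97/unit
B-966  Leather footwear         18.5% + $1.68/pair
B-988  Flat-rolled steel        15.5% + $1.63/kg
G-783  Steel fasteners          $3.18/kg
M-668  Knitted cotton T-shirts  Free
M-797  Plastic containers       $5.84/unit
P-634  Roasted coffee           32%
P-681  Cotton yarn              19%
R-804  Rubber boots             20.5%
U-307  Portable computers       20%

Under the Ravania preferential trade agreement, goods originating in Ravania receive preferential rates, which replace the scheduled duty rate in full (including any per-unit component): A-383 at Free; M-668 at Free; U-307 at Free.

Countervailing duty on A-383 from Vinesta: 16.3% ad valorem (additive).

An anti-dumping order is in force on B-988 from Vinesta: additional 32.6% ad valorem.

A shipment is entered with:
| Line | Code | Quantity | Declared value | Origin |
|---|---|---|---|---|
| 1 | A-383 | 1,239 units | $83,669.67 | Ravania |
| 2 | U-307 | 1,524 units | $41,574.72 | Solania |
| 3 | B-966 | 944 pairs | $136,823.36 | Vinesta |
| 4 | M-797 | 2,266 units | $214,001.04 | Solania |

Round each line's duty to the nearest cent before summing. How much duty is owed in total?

Line 1 (A-383, Ravania, 1,239 units, $83,669.67):
Base rate for A-383 is 3.5% + $1.97/unit.
Origin Ravania qualifies under the Fenania–Ravania agreement and A-383 is covered: preferential rate Free applies instead.
The additional-duty order on A-383 targets Vinesta, not Ravania; it does not apply.
Duty = $83,669.67 × 0% = $0.00.
Line 2 (U-307, Solania, 1,524 units, $41,574.72):
Base rate for U-307 is 20%.
U-307 has an FTA preferential rate, but origin Solania is not Ravania; base rate stands.
Duty = $41,574.72 × 20% = $8,314.94.
Line 3 (B-966, Vinesta, 944 pairs, $136,823.36):
Base rate for B-966 is 18.5% + $1.68/pair.
Duty = $136,823.36 × 18.5% + 944 × $1.68 = $26,898.24.
Line 4 (M-797, Solania, 2,266 units, $214,001.04):
Base rate for M-797 is $5.84/unit.
Duty = 2,266 × $5.84 = $13,233.44.
Total = $0.00 + $8,314.94 + $26,898.24 + $13,233.44 = $48,446.62.

$48,446.62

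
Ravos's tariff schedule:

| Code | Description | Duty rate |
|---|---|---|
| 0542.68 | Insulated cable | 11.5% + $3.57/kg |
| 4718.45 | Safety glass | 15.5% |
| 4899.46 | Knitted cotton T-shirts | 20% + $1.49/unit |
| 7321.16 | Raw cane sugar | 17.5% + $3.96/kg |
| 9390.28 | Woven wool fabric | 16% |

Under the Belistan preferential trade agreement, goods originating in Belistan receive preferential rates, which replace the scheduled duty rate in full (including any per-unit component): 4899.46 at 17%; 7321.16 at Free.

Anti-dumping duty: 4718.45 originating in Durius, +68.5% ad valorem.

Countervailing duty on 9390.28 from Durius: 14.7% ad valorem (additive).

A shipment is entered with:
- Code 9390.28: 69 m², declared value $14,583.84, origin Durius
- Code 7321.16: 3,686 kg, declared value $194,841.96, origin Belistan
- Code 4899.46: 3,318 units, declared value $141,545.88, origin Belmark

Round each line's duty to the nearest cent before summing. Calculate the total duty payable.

$37,730.24

Line 1 (9390.28, Durius, 69 m², $14,583.84):
Base rate for 9390.28 is 16%.
Additional duty on 9390.28 from Durius: +14.7%. Applied ad valorem rate: 16% + 14.7% = 30.7%.
Duty = $14,583.84 × 30.7% = $4,477.24.
Line 2 (7321.16, Belistan, 3,686 kg, $194,841.96):
Base rate for 7321.16 is 17.5% + $3.96/kg.
Origin Belistan qualifies under the Ravos–Belistan agreement and 7321.16 is covered: preferential rate Free applies instead.
Duty = $194,841.96 × 0% = $0.00.
Line 3 (4899.46, Belmark, 3,318 units, $141,545.88):
Base rate for 4899.46 is 20% + $1.49/unit.
4899.46 has an FTA preferential rate, but origin Belmark is not Belistan; base rate stands.
Duty = $141,545.88 × 20% + 3,318 × $1.49 = $33,253.00.
Total = $4,477.24 + $0.00 + $33,253.00 = $37,730.24.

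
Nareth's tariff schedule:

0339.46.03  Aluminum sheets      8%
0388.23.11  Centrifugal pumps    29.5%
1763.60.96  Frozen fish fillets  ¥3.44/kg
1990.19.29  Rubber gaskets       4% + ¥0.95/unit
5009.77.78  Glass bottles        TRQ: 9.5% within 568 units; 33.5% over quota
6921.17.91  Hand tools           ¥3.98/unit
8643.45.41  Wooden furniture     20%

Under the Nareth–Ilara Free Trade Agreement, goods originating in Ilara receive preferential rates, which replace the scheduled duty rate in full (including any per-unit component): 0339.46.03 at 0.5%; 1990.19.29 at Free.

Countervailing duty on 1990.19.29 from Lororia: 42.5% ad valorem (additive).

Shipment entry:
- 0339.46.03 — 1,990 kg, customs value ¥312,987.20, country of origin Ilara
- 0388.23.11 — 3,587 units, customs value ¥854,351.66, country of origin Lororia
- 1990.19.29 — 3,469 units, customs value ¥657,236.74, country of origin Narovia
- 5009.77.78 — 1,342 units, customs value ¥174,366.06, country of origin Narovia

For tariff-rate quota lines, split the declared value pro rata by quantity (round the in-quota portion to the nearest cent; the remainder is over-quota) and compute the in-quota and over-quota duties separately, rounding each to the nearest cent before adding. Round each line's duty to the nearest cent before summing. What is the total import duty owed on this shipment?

¥323,884.27

Line 1 (0339.46.03, Ilara, 1,990 kg, ¥312,987.20):
Base rate for 0339.46.03 is 8%.
Origin Ilara qualifies under the Nareth–Ilara agreement and 0339.46.03 is covered: preferential rate 0.5% applies instead.
Duty = ¥312,987.20 × 0.5% = ¥1,564.94.
Line 2 (0388.23.11, Lororia, 3,587 units, ¥854,351.66):
Base rate for 0388.23.11 is 29.5%.
Duty = ¥854,351.66 × 29.5% = ¥252,033.74.
Line 3 (1990.19.29, Narovia, 3,469 units, ¥657,236.74):
Base rate for 1990.19.29 is 4% + ¥0.95/unit.
1990.19.29 has an FTA preferential rate, but origin Narovia is not Ilara; base rate stands.
The additional-duty order on 1990.19.29 targets Lororia, not Narovia; it does not apply.
Duty = ¥657,236.74 × 4% + 3,469 × ¥0.95 = ¥29,585.02.
Line 4 (5009.77.78, Narovia, 1,342 units, ¥174,366.06):
Code 5009.77.78 is under a tariff-rate quota (threshold 568 units). In-quota: 568 units at 9.5%; over-quota: 774 units at 33.5%.
Pro-rata value split: in-quota = ¥174,366.06 × 568/1,342 = ¥73,800.24; over-quota = ¥174,366.06 − ¥73,800.24 = ¥100,565.82.
In-quota duty = ¥73,800.24 × 9.5% = ¥7,011.02. Over-quota duty = ¥100,565.82 × 33.5% = ¥33,689.55.
Line duty = ¥7,011.02 + ¥33,689.55 = ¥40,700.57.
Total = ¥1,564.94 + ¥252,033.74 + ¥29,585.02 + ¥40,700.57 = ¥323,884.27.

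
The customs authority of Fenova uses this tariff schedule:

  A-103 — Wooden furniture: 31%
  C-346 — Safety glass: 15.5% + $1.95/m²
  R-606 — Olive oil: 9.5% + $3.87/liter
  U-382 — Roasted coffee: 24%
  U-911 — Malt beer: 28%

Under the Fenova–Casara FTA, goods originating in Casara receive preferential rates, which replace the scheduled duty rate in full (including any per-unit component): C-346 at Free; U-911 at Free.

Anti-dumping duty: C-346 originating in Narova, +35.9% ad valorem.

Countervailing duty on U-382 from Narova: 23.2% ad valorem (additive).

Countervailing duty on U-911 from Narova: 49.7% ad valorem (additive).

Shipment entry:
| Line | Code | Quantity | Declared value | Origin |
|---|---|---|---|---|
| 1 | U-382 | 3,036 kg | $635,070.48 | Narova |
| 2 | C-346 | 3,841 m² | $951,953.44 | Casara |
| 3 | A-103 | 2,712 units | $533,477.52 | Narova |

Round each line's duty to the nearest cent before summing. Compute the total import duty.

$465,131.30

Line 1 (U-382, Narova, 3,036 kg, $635,070.48):
Base rate for U-382 is 24%.
Additional duty on U-382 from Narova: +23.2%. Applied ad valorem rate: 24% + 23.2% = 47.2%.
Duty = $635,070.48 × 47.2% = $299,753.27.
Line 2 (C-346, Casara, 3,841 m², $951,953.44):
Base rate for C-346 is 15.5% + $1.95/m².
Origin Casara qualifies under the Fenova–Casara agreement and C-346 is covered: preferential rate Free applies instead.
The additional-duty order on C-346 targets Narova, not Casara; it does not apply.
Duty = $951,953.44 × 0% = $0.00.
Line 3 (A-103, Narova, 2,712 units, $533,477.52):
Base rate for A-103 is 31%.
Duty = $533,477.52 × 31% = $165,378.03.
Total = $299,753.27 + $0.00 + $165,378.03 = $465,131.30.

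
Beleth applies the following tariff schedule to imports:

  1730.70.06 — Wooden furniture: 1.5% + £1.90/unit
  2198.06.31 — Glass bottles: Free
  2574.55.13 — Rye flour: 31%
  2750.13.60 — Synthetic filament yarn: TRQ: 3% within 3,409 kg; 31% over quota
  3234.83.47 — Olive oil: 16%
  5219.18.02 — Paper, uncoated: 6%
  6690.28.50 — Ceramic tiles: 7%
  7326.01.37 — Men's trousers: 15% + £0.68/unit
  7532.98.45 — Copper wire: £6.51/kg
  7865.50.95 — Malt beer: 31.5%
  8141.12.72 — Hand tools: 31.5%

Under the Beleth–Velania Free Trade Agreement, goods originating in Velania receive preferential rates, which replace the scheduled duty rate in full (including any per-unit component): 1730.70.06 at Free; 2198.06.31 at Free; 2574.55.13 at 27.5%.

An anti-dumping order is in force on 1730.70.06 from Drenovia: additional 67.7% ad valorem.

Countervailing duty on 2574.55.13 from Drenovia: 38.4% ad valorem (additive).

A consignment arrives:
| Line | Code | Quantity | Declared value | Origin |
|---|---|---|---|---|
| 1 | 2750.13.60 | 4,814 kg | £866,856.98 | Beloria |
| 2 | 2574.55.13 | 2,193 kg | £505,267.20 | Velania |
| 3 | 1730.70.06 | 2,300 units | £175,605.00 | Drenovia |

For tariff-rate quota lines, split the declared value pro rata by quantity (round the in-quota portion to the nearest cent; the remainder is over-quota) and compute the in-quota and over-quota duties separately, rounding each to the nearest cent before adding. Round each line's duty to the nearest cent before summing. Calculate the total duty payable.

Line 1 (2750.13.60, Beloria, 4,814 kg, £866,856.98):
Code 2750.13.60 is under a tariff-rate quota (threshold 3,409 kg). In-quota: 3,409 kg at 3%; over-quota: 1,405 kg at 31%.
Pro-rata value split: in-quota = £866,856.98 × 3,409/4,814 = £613,858.63; over-quota = £866,856.98 − £613,858.63 = £252,998.35.
In-quota duty = £613,858.63 × 3% = £18,415.76. Over-quota duty = £252,998.35 × 31% = £78,429.49.
Line duty = £18,415.76 + £78,429.49 = £96,845.25.
Line 2 (2574.55.13, Velania, 2,193 kg, £505,267.20):
Base rate for 2574.55.13 is 31%.
Origin Velania qualifies under the Beleth–Velania agreement and 2574.55.13 is covered: preferential rate 27.5% applies instead.
The additional-duty order on 2574.55.13 targets Drenovia, not Velania; it does not apply.
Duty = £505,267.20 × 27.5% = £138,948.48.
Line 3 (1730.70.06, Drenovia, 2,300 units, £175,605.00):
Base rate for 1730.70.06 is 1.5% + £1.90/unit.
1730.70.06 has an FTA preferential rate, but origin Drenovia is not Velania; base rate stands.
Additional duty on 1730.70.06 from Drenovia: +67.7%. Applied ad valorem rate: 1.5% + 67.7% = 69.2%.
Duty = £175,605.00 × 69.2% + 2,300 × £1.90 = £125,888.66.
Total = £96,845.25 + £138,948.48 + £125,888.66 = £361,682.39.

£361,682.39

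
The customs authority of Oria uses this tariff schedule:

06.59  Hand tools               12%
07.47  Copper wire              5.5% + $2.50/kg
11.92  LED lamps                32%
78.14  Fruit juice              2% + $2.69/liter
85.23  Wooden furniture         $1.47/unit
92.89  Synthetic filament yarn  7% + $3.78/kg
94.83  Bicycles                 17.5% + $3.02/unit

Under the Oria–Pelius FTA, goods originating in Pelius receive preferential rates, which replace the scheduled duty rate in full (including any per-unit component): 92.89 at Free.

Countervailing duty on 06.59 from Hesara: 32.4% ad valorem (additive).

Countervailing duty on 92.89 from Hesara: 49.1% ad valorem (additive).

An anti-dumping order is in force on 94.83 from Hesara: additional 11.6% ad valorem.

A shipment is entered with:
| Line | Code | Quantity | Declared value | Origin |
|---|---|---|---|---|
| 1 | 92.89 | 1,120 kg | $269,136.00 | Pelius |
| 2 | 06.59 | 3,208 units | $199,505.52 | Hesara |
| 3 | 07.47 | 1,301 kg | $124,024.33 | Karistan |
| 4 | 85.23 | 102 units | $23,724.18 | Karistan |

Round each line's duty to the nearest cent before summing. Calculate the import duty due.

Line 1 (92.89, Pelius, 1,120 kg, $269,136.00):
Base rate for 92.89 is 7% + $3.78/kg.
Origin Pelius qualifies under the Oria–Pelius agreement and 92.89 is covered: preferential rate Free applies instead.
The additional-duty order on 92.89 targets Hesara, not Pelius; it does not apply.
Duty = $269,136.00 × 0% = $0.00.
Line 2 (06.59, Hesara, 3,208 units, $199,505.52):
Base rate for 06.59 is 12%.
Additional duty on 06.59 from Hesara: +32.4%. Applied ad valorem rate: 12% + 32.4% = 44.4%.
Duty = $199,505.52 × 44.4% = $88,580.45.
Line 3 (07.47, Karistan, 1,301 kg, $124,024.33):
Base rate for 07.47 is 5.5% + $2.50/kg.
Duty = $124,024.33 × 5.5% + 1,301 × $2.50 = $10,073.84.
Line 4 (85.23, Karistan, 102 units, $23,724.18):
Base rate for 85.23 is $1.47/unit.
Duty = 102 × $1.47 = $149.94.
Total = $0.00 + $88,580.45 + $10,073.84 + $149.94 = $98,804.23.

$98,804.23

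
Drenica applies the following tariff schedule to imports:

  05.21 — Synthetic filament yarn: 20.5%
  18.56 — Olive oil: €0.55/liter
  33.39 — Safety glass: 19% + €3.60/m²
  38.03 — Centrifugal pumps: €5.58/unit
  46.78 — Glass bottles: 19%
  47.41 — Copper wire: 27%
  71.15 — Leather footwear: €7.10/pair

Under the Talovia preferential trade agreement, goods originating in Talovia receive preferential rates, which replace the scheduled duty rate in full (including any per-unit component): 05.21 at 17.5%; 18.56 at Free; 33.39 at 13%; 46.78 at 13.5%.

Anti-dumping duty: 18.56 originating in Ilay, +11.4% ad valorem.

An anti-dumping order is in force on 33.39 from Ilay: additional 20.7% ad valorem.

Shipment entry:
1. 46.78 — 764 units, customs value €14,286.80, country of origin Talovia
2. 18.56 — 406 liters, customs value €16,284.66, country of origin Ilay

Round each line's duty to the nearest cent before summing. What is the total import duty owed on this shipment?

Line 1 (46.78, Talovia, 764 units, €14,286.80):
Base rate for 46.78 is 19%.
Origin Talovia qualifies under the Drenica–Talovia agreement and 46.78 is covered: preferential rate 13.5% applies instead.
Duty = €14,286.80 × 13.5% = €1,928.72.
Line 2 (18.56, Ilay, 406 liters, €16,284.66):
Base rate for 18.56 is €0.55/liter.
18.56 has an FTA preferential rate, but origin Ilay is not Talovia; base rate stands.
Additional duty on 18.56 from Ilay: +11.4% ad valorem. Applied ad valorem rate = 11.4%.
Duty = €16,284.66 × 11.4% + 406 × €0.55 = €2,079.75.
Total = €1,928.72 + €2,079.75 = €4,008.47.

€4,008.47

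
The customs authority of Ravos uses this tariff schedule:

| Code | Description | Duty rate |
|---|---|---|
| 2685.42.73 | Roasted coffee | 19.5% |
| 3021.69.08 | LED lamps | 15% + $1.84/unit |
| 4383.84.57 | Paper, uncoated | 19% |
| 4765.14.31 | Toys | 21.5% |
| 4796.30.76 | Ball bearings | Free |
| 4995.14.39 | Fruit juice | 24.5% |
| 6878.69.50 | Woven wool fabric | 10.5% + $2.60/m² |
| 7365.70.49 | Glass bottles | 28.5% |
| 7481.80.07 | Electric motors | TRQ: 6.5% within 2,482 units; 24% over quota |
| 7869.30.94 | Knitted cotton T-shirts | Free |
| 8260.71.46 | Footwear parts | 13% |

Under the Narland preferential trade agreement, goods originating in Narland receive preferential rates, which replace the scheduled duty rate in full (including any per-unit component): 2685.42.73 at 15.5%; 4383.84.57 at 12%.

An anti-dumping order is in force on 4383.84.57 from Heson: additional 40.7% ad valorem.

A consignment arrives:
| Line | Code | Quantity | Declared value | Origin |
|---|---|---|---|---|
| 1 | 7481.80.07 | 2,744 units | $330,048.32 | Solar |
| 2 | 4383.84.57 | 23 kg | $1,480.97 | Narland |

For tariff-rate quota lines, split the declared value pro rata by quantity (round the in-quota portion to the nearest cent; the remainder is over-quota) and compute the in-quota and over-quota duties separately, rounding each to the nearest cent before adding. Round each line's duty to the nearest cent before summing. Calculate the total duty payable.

Line 1 (7481.80.07, Solar, 2,744 units, $330,048.32):
Code 7481.80.07 is under a tariff-rate quota (threshold 2,482 units). In-quota: 2,482 units at 6.5%; over-quota: 262 units at 24%.
Pro-rata value split: in-quota = $330,048.32 × 2,482/2,744 = $298,534.96; over-quota = $330,048.32 − $298,534.96 = $31,513.36.
In-quota duty = $298,534.96 × 6.5% = $19,404.77. Over-quota duty = $31,513.36 × 24% = $7,563.21.
Line duty = $19,404.77 + $7,563.21 = $26,967.98.
Line 2 (4383.84.57, Narland, 23 kg, $1,480.97):
Base rate for 4383.84.57 is 19%.
Origin Narland qualifies under the Ravos–Narland agreement and 4383.84.57 is covered: preferential rate 12% applies instead.
The additional-duty order on 4383.84.57 targets Heson, not Narland; it does not apply.
Duty = $1,480.97 × 12% = $177.72.
Total = $26,967.98 + $177.72 = $27,145.70.

$27,145.70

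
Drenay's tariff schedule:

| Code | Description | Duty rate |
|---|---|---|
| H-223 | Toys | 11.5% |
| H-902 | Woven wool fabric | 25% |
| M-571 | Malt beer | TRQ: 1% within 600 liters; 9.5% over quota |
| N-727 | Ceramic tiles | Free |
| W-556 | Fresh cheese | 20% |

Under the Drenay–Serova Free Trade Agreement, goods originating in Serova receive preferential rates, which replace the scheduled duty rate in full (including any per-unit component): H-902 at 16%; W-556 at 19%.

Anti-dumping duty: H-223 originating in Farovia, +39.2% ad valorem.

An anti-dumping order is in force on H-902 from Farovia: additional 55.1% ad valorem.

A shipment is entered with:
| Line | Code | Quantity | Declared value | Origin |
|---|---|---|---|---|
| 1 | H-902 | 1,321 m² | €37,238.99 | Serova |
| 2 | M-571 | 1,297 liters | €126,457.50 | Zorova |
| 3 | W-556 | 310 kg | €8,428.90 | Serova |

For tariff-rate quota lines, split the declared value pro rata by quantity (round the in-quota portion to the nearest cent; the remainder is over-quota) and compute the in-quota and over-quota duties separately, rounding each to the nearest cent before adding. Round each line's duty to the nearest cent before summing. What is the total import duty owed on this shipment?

Line 1 (H-902, Serova, 1,321 m², €37,238.99):
Base rate for H-902 is 25%.
Origin Serova qualifies under the Drenay–Serova agreement and H-902 is covered: preferential rate 16% applies instead.
The additional-duty order on H-902 targets Farovia, not Serova; it does not apply.
Duty = €37,238.99 × 16% = €5,958.24.
Line 2 (M-571, Zorova, 1,297 liters, €126,457.50):
Code M-571 is under a tariff-rate quota (threshold 600 liters). In-quota: 600 liters at 1%; over-quota: 697 liters at 9.5%.
Pro-rata value split: in-quota = €126,457.50 × 600/1,297 = €58,500.00; over-quota = €126,457.50 − €58,500.00 = €67,957.50.
In-quota duty = €58,500.00 × 1% = €585.00. Over-quota duty = €67,957.50 × 9.5% = €6,455.96.
Line duty = €585.00 + €6,455.96 = €7,040.96.
Line 3 (W-556, Serova, 310 kg, €8,428.90):
Base rate for W-556 is 20%.
Origin Serova qualifies under the Drenay–Serova agreement and W-556 is covered: preferential rate 19% applies instead.
Duty = €8,428.90 × 19% = €1,601.49.
Total = €5,958.24 + €7,040.96 + €1,601.49 = €14,600.69.

€14,600.69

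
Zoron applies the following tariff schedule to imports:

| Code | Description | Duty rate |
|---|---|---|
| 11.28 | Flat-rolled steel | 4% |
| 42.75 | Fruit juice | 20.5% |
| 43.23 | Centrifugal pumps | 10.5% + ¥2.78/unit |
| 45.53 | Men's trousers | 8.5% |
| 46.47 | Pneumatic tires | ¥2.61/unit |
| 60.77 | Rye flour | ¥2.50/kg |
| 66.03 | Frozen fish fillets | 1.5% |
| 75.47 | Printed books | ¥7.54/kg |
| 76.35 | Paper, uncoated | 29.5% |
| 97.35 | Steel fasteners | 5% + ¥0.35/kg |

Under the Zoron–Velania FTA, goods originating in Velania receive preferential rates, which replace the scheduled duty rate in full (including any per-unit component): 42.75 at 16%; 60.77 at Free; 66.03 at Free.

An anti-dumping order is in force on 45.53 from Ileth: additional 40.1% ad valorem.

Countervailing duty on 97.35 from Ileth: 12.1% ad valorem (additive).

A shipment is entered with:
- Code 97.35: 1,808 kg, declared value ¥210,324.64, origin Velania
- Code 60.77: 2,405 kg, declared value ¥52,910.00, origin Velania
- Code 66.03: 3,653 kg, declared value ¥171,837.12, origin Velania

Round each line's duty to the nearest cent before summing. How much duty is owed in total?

¥11,149.03

Line 1 (97.35, Velania, 1,808 kg, ¥210,324.64):
Base rate for 97.35 is 5% + ¥0.35/kg.
Origin Velania is the FTA partner but 97.35 is not on the preference list; base rate stands.
The additional-duty order on 97.35 targets Ileth, not Velania; it does not apply.
Duty = ¥210,324.64 × 5% + 1,808 × ¥0.35 = ¥11,149.03.
Line 2 (60.77, Velania, 2,405 kg, ¥52,910.00):
Base rate for 60.77 is ¥2.50/kg.
Origin Velania qualifies under the Zoron–Velania agreement and 60.77 is covered: preferential rate Free applies instead.
Duty = ¥52,910.00 × 0% = ¥0.00.
Line 3 (66.03, Velania, 3,653 kg, ¥171,837.12):
Base rate for 66.03 is 1.5%.
Origin Velania qualifies under the Zoron–Velania agreement and 66.03 is covered: preferential rate Free applies instead.
Duty = ¥171,837.12 × 0% = ¥0.00.
Total = ¥11,149.03 + ¥0.00 + ¥0.00 = ¥11,149.03.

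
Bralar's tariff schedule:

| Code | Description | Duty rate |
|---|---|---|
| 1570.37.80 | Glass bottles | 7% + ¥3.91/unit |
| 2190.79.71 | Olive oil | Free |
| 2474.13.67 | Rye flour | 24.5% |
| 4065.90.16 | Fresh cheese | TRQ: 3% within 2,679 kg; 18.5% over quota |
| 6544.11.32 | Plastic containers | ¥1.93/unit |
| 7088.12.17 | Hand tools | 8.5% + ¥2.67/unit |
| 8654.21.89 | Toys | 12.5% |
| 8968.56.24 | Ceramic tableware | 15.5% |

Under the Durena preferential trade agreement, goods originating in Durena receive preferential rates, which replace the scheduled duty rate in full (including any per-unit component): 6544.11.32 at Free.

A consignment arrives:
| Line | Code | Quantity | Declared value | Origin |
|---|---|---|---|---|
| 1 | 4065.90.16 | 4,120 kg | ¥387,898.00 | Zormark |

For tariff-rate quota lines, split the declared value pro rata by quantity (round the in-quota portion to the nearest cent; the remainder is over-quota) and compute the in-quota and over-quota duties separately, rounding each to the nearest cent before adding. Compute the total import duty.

¥32,665.82

Line 1 (4065.90.16, Zormark, 4,120 kg, ¥387,898.00):
Code 4065.90.16 is under a tariff-rate quota (threshold 2,679 kg). In-quota: 2,679 kg at 3%; over-quota: 1,441 kg at 18.5%.
Pro-rata value split: in-quota = ¥387,898.00 × 2,679/4,120 = ¥252,227.85; over-quota = ¥387,898.00 − ¥252,227.85 = ¥135,670.15.
In-quota duty = ¥252,227.85 × 3% = ¥7,566.84. Over-quota duty = ¥135,670.15 × 18.5% = ¥25,098.98.
Line duty = ¥7,566.84 + ¥25,098.98 = ¥32,665.82.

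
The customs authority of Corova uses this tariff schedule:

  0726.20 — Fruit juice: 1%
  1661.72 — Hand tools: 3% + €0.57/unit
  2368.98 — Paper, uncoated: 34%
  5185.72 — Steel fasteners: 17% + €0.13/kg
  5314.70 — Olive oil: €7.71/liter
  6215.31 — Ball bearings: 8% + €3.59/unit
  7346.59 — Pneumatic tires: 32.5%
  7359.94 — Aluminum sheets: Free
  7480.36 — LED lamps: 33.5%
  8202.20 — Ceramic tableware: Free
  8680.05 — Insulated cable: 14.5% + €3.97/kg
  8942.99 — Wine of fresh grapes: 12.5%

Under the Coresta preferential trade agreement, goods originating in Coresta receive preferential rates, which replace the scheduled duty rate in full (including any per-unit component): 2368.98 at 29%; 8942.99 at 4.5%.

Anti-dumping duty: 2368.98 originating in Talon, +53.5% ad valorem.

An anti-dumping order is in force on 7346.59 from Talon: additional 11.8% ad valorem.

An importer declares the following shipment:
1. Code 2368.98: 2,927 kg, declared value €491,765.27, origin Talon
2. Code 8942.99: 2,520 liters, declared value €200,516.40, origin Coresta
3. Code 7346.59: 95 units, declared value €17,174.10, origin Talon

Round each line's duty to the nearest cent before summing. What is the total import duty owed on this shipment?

Line 1 (2368.98, Talon, 2,927 kg, €491,765.27):
Base rate for 2368.98 is 34%.
2368.98 has an FTA preferential rate, but origin Talon is not Coresta; base rate stands.
Additional duty on 2368.98 from Talon: +53.5%. Applied ad valorem rate: 34% + 53.5% = 87.5%.
Duty = €491,765.27 × 87.5% = €430,294.61.
Line 2 (8942.99, Coresta, 2,520 liters, €200,516.40):
Base rate for 8942.99 is 12.5%.
Origin Coresta qualifies under the Corova–Coresta agreement and 8942.99 is covered: preferential rate 4.5% applies instead.
Duty = €200,516.40 × 4.5% = €9,023.24.
Line 3 (7346.59, Talon, 95 units, €17,174.10):
Base rate for 7346.59 is 32.5%.
Additional duty on 7346.59 from Talon: +11.8%. Applied ad valorem rate: 32.5% + 11.8% = 44.3%.
Duty = €17,174.10 × 44.3% = €7,608.13.
Total = €430,294.61 + €9,023.24 + €7,608.13 = €446,925.98.

€446,925.98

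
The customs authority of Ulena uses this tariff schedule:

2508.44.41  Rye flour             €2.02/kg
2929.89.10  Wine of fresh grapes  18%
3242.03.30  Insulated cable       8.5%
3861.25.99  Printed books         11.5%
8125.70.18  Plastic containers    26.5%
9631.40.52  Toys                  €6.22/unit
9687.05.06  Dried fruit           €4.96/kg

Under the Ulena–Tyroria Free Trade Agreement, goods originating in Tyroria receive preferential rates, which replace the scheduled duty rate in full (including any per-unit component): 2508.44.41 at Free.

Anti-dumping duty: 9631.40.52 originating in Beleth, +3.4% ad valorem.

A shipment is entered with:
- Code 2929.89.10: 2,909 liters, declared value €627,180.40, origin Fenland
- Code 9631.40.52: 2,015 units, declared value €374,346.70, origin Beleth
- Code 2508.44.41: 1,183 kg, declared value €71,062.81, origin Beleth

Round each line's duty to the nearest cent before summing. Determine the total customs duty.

Line 1 (2929.89.10, Fenland, 2,909 liters, €627,180.40):
Base rate for 2929.89.10 is 18%.
Duty = €627,180.40 × 18% = €112,892.47.
Line 2 (9631.40.52, Beleth, 2,015 units, €374,346.70):
Base rate for 9631.40.52 is €6.22/unit.
Additional duty on 9631.40.52 from Beleth: +3.4% ad valorem. Applied ad valorem rate = 3.4%.
Duty = €374,346.70 × 3.4% + 2,015 × €6.22 = €25,261.09.
Line 3 (2508.44.41, Beleth, 1,183 kg, €71,062.81):
Base rate for 2508.44.41 is €2.02/kg.
2508.44.41 has an FTA preferential rate, but origin Beleth is not Tyroria; base rate stands.
Duty = 1,183 × €2.02 = €2,389.66.
Total = €112,892.47 + €25,261.09 + €2,389.66 = €140,543.22.

€140,543.22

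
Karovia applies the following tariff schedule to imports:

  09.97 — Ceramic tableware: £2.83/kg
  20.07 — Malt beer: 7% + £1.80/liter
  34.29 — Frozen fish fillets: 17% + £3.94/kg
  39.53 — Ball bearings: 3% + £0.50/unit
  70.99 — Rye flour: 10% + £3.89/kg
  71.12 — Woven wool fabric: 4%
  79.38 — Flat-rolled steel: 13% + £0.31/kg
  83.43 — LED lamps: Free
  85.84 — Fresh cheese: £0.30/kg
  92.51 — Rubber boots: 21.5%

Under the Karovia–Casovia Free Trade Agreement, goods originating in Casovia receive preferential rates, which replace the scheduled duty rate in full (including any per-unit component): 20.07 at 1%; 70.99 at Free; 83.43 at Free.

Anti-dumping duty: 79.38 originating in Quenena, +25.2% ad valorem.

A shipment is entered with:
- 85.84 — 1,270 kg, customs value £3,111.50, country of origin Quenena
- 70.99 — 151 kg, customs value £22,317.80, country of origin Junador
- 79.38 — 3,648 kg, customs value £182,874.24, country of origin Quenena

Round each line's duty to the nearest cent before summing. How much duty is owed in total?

£74,189.01

Line 1 (85.84, Quenena, 1,270 kg, £3,111.50):
Base rate for 85.84 is £0.30/kg.
Duty = 1,270 × £0.30 = £381.00.
Line 2 (70.99, Junador, 151 kg, £22,317.80):
Base rate for 70.99 is 10% + £3.89/kg.
70.99 has an FTA preferential rate, but origin Junador is not Casovia; base rate stands.
Duty = £22,317.80 × 10% + 151 × £3.89 = £2,819.17.
Line 3 (79.38, Quenena, 3,648 kg, £182,874.24):
Base rate for 79.38 is 13% + £0.31/kg.
Additional duty on 79.38 from Quenena: +25.2%. Applied ad valorem rate: 13% + 25.2% = 38.2%.
Duty = £182,874.24 × 38.2% + 3,648 × £0.31 = £70,988.84.
Total = £381.00 + £2,819.17 + £70,988.84 = £74,189.01.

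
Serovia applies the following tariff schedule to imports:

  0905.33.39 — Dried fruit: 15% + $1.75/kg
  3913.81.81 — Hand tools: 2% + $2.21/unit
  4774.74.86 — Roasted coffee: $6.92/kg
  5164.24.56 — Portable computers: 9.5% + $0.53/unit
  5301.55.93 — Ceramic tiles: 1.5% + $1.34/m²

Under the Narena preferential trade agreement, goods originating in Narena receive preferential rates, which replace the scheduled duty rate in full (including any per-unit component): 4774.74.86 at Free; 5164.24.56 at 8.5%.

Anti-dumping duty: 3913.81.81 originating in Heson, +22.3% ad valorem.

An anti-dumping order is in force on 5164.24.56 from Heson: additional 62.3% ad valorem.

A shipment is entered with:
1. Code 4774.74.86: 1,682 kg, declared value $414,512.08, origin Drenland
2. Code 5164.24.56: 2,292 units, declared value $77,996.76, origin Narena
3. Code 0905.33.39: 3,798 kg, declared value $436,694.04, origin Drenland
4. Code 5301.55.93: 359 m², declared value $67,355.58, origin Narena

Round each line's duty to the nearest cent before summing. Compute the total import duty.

Line 1 (4774.74.86, Drenland, 1,682 kg, $414,512.08):
Base rate for 4774.74.86 is $6.92/kg.
4774.74.86 has an FTA preferential rate, but origin Drenland is not Narena; base rate stands.
Duty = 1,682 × $6.92 = $11,639.44.
Line 2 (5164.24.56, Narena, 2,292 units, $77,996.76):
Base rate for 5164.24.56 is 9.5% + $0.53/unit.
Origin Narena qualifies under the Serovia–Narena agreement and 5164.24.56 is covered: preferential rate 8.5% applies instead.
The additional-duty order on 5164.24.56 targets Heson, not Narena; it does not apply.
Duty = $77,996.76 × 8.5% = $6,629.72.
Line 3 (0905.33.39, Drenland, 3,798 kg, $436,694.04):
Base rate for 0905.33.39 is 15% + $1.75/kg.
Duty = $436,694.04 × 15% + 3,798 × $1.75 = $72,150.61.
Line 4 (5301.55.93, Narena, 359 m², $67,355.58):
Base rate for 5301.55.93 is 1.5% + $1.34/m².
Origin Narena is the FTA partner but 5301.55.93 is not on the preference list; base rate stands.
Duty = $67,355.58 × 1.5% + 359 × $1.34 = $1,491.39.
Total = $11,639.44 + $6,629.72 + $72,150.61 + $1,491.39 = $91,911.16.

$91,911.16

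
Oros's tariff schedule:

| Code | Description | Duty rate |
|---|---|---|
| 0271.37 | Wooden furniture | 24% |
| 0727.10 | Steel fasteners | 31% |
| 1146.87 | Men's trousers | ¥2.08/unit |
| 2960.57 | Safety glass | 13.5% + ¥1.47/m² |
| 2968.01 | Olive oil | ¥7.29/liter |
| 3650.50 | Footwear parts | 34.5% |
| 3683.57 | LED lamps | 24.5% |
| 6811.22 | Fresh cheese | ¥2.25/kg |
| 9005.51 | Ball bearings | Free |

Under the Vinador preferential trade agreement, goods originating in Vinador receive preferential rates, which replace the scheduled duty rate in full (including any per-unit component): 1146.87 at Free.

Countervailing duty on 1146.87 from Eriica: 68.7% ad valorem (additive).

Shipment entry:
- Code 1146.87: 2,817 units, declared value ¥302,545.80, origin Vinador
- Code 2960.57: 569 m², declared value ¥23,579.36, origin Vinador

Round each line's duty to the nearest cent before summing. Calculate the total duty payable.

¥4,019.64

Line 1 (1146.87, Vinador, 2,817 units, ¥302,545.80):
Base rate for 1146.87 is ¥2.08/unit.
Origin Vinador qualifies under the Oros–Vinador agreement and 1146.87 is covered: preferential rate Free applies instead.
The additional-duty order on 1146.87 targets Eriica, not Vinador; it does not apply.
Duty = ¥302,545.80 × 0% = ¥0.00.
Line 2 (2960.57, Vinador, 569 m², ¥23,579.36):
Base rate for 2960.57 is 13.5% + ¥1.47/m².
Origin Vinador is the FTA partner but 2960.57 is not on the preference list; base rate stands.
Duty = ¥23,579.36 × 13.5% + 569 × ¥1.47 = ¥4,019.64.
Total = ¥0.00 + ¥4,019.64 = ¥4,019.64.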